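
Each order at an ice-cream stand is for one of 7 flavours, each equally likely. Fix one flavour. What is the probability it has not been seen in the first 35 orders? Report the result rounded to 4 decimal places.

On each order the fixed flavour fails to appear with probability 6/7.
P(still missing after 35) = (6/7)^35 = 0.00454.

0.0045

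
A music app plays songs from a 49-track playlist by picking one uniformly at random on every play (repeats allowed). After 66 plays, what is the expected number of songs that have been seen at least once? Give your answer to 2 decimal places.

36.43

For each song, P(seen in 66 plays) = 1 - (48/49)^66 = 0.744.
By linearity of expectation, E[distinct seen] = 49·(1 - (48/49)^66) = 36.435.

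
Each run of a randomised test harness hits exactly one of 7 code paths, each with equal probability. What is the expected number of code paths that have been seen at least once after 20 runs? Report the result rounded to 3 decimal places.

For each code path, P(seen in 20 runs) = 1 - (6/7)^20 = 0.9542.
By linearity of expectation, E[distinct seen] = 7·(1 - (6/7)^20) = 6.6793.

6.679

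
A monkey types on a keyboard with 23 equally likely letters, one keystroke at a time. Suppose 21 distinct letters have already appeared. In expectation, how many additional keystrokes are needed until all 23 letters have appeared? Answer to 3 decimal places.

34.500

The wait to go from k to k+1 distinct letters is geometric with mean 23/(23-k).
Sum over k = 21,...,22: E = 23/2 + 23/1 = 34.5000.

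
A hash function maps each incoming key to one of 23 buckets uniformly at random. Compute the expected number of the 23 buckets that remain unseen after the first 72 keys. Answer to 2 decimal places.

0.94

For each bucket, P(unseen after 72) = (22/23)^72 = 0.041.
By linearity of expectation, E[unseen] = 23·(22/23)^72 = 0.937.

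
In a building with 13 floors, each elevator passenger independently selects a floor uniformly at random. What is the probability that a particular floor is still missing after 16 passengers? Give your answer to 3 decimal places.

Each passenger misses the fixed floor with probability (13-1)/13 = 12/13, independently.
P(still missing after 16) = (12/13)^16 = 0.2778.

0.278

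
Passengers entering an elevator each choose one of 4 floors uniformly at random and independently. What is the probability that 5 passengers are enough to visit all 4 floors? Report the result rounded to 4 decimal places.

0.2344

By inclusion–exclusion over which floors are missing,
P(all seen) = Σ_{j=0}^{4} (-1)^j C(4,j)((4-j)/4)^5
= 1.00000 - 0.94922 + 0.18750 - 0.00391 + 0.00000
= 0.23438.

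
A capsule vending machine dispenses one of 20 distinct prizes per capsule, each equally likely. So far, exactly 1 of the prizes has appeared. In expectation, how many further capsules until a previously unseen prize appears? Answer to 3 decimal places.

1.053

The number of capsules until the next new prize is geometric with success probability 19/20, so its mean is 20/19.
E = 20/19 = 1.0526.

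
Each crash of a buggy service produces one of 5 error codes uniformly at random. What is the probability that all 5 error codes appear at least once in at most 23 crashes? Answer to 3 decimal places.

0.971

Let A_i be the event that error code i is missing after 23 crashes. By inclusion–exclusion on the A_i,
P(all seen) = Σ_{j=0}^{5} (-1)^j C(5,j)((5-j)/5)^23
= 1.0000 - 0.0295 + 0.0001 - 0.0000 + 0.0000 - 0.0000
= 0.9706.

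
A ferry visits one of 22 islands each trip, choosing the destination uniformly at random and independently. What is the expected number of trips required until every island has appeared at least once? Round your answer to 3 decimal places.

The wait to go from k to k+1 distinct islands is geometric with mean 22/(22-k).
E[T] = 22/22 + 22/21 + 22/20 + ... + 22/2 + 22/1 = 22·H_{22}.
H_{22} = 3.6908, so E[T] = 81.1979.

81.198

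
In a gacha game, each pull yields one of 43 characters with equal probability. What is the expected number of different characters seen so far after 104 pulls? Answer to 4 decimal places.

For each character, P(seen in 104 pulls) = 1 - (42/43)^104 = 0.91346.
By linearity of expectation, E[distinct seen] = 43·(1 - (42/43)^104) = 39.27887.

39.2789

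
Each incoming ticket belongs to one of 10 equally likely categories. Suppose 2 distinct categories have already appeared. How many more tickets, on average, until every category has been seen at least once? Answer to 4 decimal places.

From k distinct to k+1 distinct takes on average 10/(10-k) tickets.
Sum over k = 2,...,9: E = 10/8 + 10/7 + 10/6 + ... + 10/2 + 10/1 = 27.17857.

27.1786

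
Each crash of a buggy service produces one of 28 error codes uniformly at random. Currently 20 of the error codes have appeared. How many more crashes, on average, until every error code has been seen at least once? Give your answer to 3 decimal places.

The wait to go from k to k+1 distinct error codes is geometric with mean 28/(28-k).
Sum over k = 20,...,27: E = 28/8 + 28/7 + 28/6 + ... + 28/2 + 28/1 = 76.1000.

76.100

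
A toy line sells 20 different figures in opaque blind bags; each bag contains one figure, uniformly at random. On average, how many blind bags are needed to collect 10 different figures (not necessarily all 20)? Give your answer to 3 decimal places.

With k distinct figures already seen, the next new one arrives after an expected 20/(20-k) blind bags.
Sum over k = 0,...,9: E = 20/20 + 20/19 + 20/18 + ... + 20/12 + 20/11 = 13.3754.

13.375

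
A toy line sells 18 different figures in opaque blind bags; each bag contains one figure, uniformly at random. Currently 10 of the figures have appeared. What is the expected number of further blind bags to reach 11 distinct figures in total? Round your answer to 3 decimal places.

2.250

With k distinct figures already seen, the next new one takes an expected 18/(18-k) blind bags.
Only the k = 10 term is needed: E = 18/8 = 2.2500.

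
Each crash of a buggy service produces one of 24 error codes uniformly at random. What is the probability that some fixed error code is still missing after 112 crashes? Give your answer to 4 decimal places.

Each crash misses the fixed error code with probability (24-1)/24 = 23/24, independently.
P(still missing after 112) = (23/24)^112 = 0.00851.

0.0085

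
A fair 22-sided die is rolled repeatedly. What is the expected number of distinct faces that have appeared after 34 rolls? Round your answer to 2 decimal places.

17.48

For each face, P(seen in 34 rolls) = 1 - (21/22)^34 = 0.794.
By linearity of expectation, E[distinct seen] = 22·(1 - (21/22)^34) = 17.476.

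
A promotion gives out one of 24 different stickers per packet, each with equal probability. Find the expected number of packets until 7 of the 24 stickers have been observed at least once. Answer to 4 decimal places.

Going from k to k+1 distinct takes a geometric number of packets with mean 24/(24-k).
Sum over k = 0,...,6: E = 24/24 + 24/23 + 24/22 + ... + 24/19 + 24/18 = 8.07374.

8.0737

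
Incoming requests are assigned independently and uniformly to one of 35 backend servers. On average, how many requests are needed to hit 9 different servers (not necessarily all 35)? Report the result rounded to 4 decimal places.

10.2327

With k distinct servers already seen, the next new one arrives after an expected 35/(35-k) requests.
Sum over k = 0,...,8: E = 35/35 + 35/34 + 35/33 + ... + 35/28 + 35/27 = 10.23266.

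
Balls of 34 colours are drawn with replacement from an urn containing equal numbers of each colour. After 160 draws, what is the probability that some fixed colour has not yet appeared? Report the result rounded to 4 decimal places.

0.0084

Each draw misses the fixed colour with probability (34-1)/34 = 33/34, independently.
P(still missing after 160) = (33/34)^160 = 0.00843.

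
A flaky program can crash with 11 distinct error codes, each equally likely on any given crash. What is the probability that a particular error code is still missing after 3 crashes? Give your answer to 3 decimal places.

0.751

On each crash the fixed error code fails to appear with probability 10/11.
P(still missing after 3) = (10/11)^3 = 0.7513.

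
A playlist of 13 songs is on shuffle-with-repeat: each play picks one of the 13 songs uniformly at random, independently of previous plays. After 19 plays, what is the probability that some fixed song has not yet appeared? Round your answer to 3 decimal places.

0.219

On each play the fixed song fails to appear with probability 12/13.
P(still missing after 19) = (12/13)^19 = 0.2185.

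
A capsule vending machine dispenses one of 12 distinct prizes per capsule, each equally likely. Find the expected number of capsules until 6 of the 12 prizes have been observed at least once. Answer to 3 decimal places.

7.839

With k distinct prizes already seen, the next new one arrives after an expected 12/(12-k) capsules.
Sum over k = 0,...,5: E = 12/12 + 12/11 + 12/10 + 12/9 + 12/8 + 12/7 = 7.8385.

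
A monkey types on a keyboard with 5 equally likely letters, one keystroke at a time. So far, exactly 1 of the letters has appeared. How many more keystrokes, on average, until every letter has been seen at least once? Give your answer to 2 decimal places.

From k distinct to k+1 distinct takes on average 5/(5-k) keystrokes.
Sum over k = 1,...,4: E = 5/4 + 5/3 + 5/2 + 5/1 = 10.417.

10.42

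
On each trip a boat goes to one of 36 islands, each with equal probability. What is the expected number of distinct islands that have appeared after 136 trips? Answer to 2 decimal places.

35.22

For each island, P(seen in 136 trips) = 1 - (35/36)^136 = 0.978.
By linearity of expectation, E[distinct seen] = 36·(1 - (35/36)^136) = 35.219.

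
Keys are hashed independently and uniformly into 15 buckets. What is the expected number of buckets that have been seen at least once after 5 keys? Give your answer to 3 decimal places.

4.376

For each bucket, P(seen in 5 keys) = 1 - (14/15)^5 = 0.2918.
By linearity of expectation, E[distinct seen] = 15·(1 - (14/15)^5) = 4.3763.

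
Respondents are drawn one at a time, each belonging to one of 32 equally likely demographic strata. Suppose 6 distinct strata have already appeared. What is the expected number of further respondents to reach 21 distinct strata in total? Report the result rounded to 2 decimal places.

From k distinct to k+1 distinct takes on average 32/(32-k) respondents.
Sum over k = 6,...,20: E = 32/26 + 32/25 + 32/24 + ... + 32/13 + 32/12 = 26.705.

26.71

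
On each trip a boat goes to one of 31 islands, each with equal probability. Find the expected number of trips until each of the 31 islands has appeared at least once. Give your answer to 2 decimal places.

124.84

The wait to go from k to k+1 distinct islands is geometric with mean 31/(31-k).
E[T] = 31/31 + 31/30 + 31/29 + ... + 31/2 + 31/1 = 31·H_{31}.
H_{31} = 4.027, so E[T] = 124.845.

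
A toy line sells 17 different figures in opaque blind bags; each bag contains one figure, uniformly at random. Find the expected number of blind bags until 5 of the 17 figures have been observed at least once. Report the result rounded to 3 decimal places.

5.718

Going from k to k+1 distinct takes a geometric number of blind bags with mean 17/(17-k).
Sum over k = 0,...,4: E = 17/17 + 17/16 + 17/15 + 17/14 + 17/13 = 5.7178.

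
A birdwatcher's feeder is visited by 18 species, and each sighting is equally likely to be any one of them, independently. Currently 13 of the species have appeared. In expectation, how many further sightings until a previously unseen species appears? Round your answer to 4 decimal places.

3.6000

Each sighting yields a new species with probability (18-13)/18 = 5/18, so the wait is geometric with mean 18/5.
E = 18/5 = 3.60000.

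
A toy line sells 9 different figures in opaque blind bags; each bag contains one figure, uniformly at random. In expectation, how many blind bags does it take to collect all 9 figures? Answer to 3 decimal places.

Split into phases: going from k distinct to k+1 distinct takes on average 9/(9-k) blind bags.
E[T] = 9/9 + 9/8 + 9/7 + ... + 9/2 + 9/1 = 9·H_{9}.
H_{9} = 2.8290, so E[T] = 25.4607.

25.461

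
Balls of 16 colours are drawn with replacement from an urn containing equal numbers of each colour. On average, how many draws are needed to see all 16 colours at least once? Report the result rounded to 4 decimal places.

Split into phases: going from k distinct to k+1 distinct takes on average 16/(16-k) draws.
E[T] = 16/16 + 16/15 + 16/14 + ... + 16/2 + 16/1 = 16·H_{16}.
H_{16} = 3.38073, so E[T] = 54.09166.

54.0917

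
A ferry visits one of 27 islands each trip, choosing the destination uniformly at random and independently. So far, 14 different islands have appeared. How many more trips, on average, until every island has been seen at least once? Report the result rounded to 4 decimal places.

With k distinct islands already seen, the next new one takes an expected 27/(27-k) trips.
Sum over k = 14,...,26: E = 27/13 + 27/12 + 27/11 + ... + 27/2 + 27/1 = 85.86361.

85.8636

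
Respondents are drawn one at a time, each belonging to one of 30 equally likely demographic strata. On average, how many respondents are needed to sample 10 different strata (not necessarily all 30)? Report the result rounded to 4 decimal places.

With k distinct strata already seen, the next new one arrives after an expected 30/(30-k) respondents.
Sum over k = 0,...,9: E = 30/30 + 30/29 + 30/28 + ... + 30/22 + 30/21 = 11.91742.

11.9174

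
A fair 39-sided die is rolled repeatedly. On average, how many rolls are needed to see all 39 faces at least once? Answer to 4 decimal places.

Split into phases: going from k distinct to k+1 distinct takes on average 39/(39-k) rolls.
E[T] = 39/39 + 39/38 + 39/37 + ... + 39/2 + 39/1 = 39·H_{39}.
H_{39} = 4.25354, so E[T] = 165.88818.

165.8882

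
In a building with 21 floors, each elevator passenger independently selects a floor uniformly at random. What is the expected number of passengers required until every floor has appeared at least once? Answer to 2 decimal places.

The wait to go from k to k+1 distinct floors is geometric with mean 21/(21-k).
E[T] = 21/21 + 21/20 + 21/19 + ... + 21/2 + 21/1 = 21·H_{21}.
H_{21} = 3.645, so E[T] = 76.553.

76.55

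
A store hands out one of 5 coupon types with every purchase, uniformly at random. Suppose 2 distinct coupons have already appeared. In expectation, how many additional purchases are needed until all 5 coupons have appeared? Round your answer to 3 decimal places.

With k distinct coupons already seen, the next new one takes an expected 5/(5-k) purchases.
Sum over k = 2,...,4: E = 5/3 + 5/2 + 5/1 = 9.1667.

9.167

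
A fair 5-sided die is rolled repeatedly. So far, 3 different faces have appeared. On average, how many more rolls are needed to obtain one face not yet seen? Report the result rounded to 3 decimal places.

2.500

The number of rolls until the next new face is geometric with success probability 2/5, so its mean is 5/2.
E = 5/2 = 2.5000.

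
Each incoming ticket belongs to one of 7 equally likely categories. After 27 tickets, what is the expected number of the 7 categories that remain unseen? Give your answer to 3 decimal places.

For each category, P(unseen after 27) = (6/7)^27 = 0.0156.
By linearity of expectation, E[unseen] = 7·(6/7)^27 = 0.1090.

0.109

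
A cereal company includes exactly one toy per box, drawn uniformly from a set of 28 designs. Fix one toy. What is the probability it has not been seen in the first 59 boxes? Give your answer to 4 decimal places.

0.1170

Each box misses the fixed toy with probability (28-1)/28 = 27/28, independently.
P(still missing after 59) = (27/28)^59 = 0.11699.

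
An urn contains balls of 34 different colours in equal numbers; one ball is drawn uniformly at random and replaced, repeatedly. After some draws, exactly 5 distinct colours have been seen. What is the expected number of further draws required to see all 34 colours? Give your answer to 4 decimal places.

134.6962

With k distinct colours already seen, the next new one takes an expected 34/(34-k) draws.
Sum over k = 5,...,33: E = 34/29 + 34/28 + 34/27 + ... + 34/2 + 34/1 = 134.69623.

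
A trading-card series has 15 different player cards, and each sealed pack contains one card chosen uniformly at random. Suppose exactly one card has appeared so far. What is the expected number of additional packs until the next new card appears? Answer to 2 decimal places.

1.07

The number of packs until the next new card is geometric with success probability 14/15, so its mean is 15/14.
E = 15/14 = 1.071.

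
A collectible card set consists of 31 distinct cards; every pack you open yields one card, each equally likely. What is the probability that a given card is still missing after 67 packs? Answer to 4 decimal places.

0.1111

Each pack misses the fixed card with probability (31-1)/31 = 30/31, independently.
P(still missing after 67) = (30/31)^67 = 0.11115.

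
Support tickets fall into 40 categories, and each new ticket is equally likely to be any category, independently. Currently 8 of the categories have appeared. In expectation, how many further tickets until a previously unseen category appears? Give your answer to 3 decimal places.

The number of tickets until the next new category is geometric with success probability 32/40, so its mean is 40/32.
E = 40/32 = 1.2500.

1.250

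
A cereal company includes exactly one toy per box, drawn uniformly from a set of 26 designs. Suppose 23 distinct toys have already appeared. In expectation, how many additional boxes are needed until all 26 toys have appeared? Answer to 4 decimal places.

47.6667

From k distinct to k+1 distinct takes on average 26/(26-k) boxes.
Sum over k = 23,...,25: E = 26/3 + 26/2 + 26/1 = 47.66667.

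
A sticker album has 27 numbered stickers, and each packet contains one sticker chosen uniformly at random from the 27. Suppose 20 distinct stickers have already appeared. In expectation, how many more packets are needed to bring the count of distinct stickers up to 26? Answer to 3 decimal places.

43.007

From k distinct to k+1 distinct takes on average 27/(27-k) packets.
Sum over k = 20,...,25: E = 27/7 + 27/6 + 27/5 + 27/4 + 27/3 + 27/2 = 43.0071.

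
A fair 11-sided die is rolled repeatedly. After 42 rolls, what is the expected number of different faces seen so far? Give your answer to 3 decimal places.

10.799

For each face, P(seen in 42 rolls) = 1 - (10/11)^42 = 0.9817.
By linearity of expectation, E[distinct seen] = 11·(1 - (10/11)^42) = 10.7991.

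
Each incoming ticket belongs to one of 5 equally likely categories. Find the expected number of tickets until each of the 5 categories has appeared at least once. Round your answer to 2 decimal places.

11.42

The wait to go from k to k+1 distinct categories is geometric with mean 5/(5-k).
E[T] = 5/5 + 5/4 + 5/3 + 5/2 + 5/1 = 5·H_{5}.
H_{5} = 2.283, so E[T] = 11.417.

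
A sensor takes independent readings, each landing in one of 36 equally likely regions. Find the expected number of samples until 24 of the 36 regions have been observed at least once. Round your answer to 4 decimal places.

Going from k to k+1 distinct takes a geometric number of samples with mean 36/(36-k).
Sum over k = 0,...,23: E = 36/36 + 36/35 + 36/34 + ... + 36/14 + 36/13 = 38.56855.

38.5685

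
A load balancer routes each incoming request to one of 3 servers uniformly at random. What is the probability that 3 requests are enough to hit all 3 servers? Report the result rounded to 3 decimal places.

By inclusion–exclusion over which servers are missing,
P(all seen) = Σ_{j=0}^{3} (-1)^j C(3,j)((3-j)/3)^3
= 1.0000 - 0.8889 + 0.1111 - 0.0000
= 0.2222.

0.222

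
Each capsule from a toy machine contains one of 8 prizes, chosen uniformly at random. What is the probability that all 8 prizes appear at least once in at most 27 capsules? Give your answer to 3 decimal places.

0.794

Let A_i be the event that prize i is missing after 27 capsules. By inclusion–exclusion on the A_i,
P(all seen) = Σ_{j=0}^{8} (-1)^j C(8,j)((8-j)/8)^27
= 1.0000 - 0.2174 + 0.0119 - 0.0002 + 0.0000 - 0.0000 + 0.0000 - 0.0000 + 0.0000
= 0.7943.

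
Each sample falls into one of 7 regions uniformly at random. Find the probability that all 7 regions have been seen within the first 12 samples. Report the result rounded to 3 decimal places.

By inclusion–exclusion over which regions are missing,
P(all seen) = Σ_{j=0}^{7} (-1)^j C(7,j)((7-j)/7)^12
= 1.0000 - 1.1009 + 0.3704 - 0.0424 + 0.0013 - 0.0000 + 0.0000 - 0.0000
= 0.2285.

0.228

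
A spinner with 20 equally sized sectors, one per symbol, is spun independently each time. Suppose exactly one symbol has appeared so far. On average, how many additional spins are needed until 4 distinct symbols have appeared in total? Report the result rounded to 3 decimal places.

With k distinct symbols already seen, the next new one takes an expected 20/(20-k) spins.
Sum over k = 1,...,3: E = 20/19 + 20/18 + 20/17 = 3.3402.

3.340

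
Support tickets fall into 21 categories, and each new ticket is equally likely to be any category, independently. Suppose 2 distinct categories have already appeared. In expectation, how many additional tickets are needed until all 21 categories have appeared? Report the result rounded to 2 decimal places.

The wait to go from k to k+1 distinct categories is geometric with mean 21/(21-k).
Sum over k = 2,...,20: E = 21/19 + 21/18 + 21/17 + ... + 21/2 + 21/1 = 74.503.

74.50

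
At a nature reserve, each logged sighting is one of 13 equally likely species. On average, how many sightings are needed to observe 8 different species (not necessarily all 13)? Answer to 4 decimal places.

11.6584

Going from k to k+1 distinct takes a geometric number of sightings with mean 13/(13-k).
Sum over k = 0,...,7: E = 13/13 + 13/12 + 13/11 + ... + 13/7 + 13/6 = 11.65841.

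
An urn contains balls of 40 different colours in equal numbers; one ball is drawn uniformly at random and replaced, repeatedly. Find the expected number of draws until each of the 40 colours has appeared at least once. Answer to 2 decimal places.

171.14

The wait to go from k to k+1 distinct colours is geometric with mean 40/(40-k).
E[T] = 40/40 + 40/39 + 40/38 + ... + 40/2 + 40/1 = 40·H_{40}.
H_{40} = 4.279, so E[T] = 171.142.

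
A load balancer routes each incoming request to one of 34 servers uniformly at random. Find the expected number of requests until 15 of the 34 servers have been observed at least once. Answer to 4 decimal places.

19.3960

With k distinct servers already seen, the next new one arrives after an expected 34/(34-k) requests.
Sum over k = 0,...,14: E = 34/34 + 34/33 + 34/32 + ... + 34/21 + 34/20 = 19.39599.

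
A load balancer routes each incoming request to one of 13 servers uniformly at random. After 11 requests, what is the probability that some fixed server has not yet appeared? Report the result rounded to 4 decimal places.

On each request the fixed server fails to appear with probability 12/13.
P(still missing after 11) = (12/13)^11 = 0.41459.

0.4146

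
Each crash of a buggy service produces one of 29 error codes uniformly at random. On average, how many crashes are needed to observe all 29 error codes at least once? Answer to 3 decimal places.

114.888

The wait to go from k to k+1 distinct error codes is geometric with mean 29/(29-k).
E[T] = 29/29 + 29/28 + 29/27 + ... + 29/2 + 29/1 = 29·H_{29}.
H_{29} = 3.9617, so E[T] = 114.8880.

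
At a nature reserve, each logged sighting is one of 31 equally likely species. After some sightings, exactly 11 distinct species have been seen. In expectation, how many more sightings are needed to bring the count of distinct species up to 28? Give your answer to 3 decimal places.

54.697

With k distinct species already seen, the next new one takes an expected 31/(31-k) sightings.
Sum over k = 11,...,27: E = 31/20 + 31/19 + 31/18 + ... + 31/5 + 31/4 = 54.6966.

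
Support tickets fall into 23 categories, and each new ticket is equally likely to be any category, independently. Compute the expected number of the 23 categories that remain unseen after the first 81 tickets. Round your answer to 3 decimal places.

0.628

For each category, P(unseen after 81) = (22/23)^81 = 0.0273.
By linearity of expectation, E[unseen] = 23·(22/23)^81 = 0.6281.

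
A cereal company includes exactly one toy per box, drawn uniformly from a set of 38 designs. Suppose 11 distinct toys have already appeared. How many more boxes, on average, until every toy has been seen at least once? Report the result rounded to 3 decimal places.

With k distinct toys already seen, the next new one takes an expected 38/(38-k) boxes.
Sum over k = 11,...,37: E = 38/27 + 38/26 + 38/25 + ... + 38/2 + 38/1 = 147.8754.

147.875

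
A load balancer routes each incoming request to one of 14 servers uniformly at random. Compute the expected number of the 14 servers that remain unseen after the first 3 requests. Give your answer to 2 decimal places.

11.21

For each server, P(unseen after 3) = (13/14)^3 = 0.801.
By linearity of expectation, E[unseen] = 14·(13/14)^3 = 11.209.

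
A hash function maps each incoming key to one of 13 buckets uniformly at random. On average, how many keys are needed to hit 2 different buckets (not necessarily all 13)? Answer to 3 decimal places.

Going from k to k+1 distinct takes a geometric number of keys with mean 13/(13-k).
Sum over k = 0,...,1: E = 13/13 + 13/12 = 2.0833.

2.083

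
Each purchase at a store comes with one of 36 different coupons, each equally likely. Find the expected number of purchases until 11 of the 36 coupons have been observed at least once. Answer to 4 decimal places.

12.9096

With k distinct coupons already seen, the next new one arrives after an expected 36/(36-k) purchases.
Sum over k = 0,...,10: E = 36/36 + 36/35 + 36/34 + ... + 36/27 + 36/26 = 12.90964.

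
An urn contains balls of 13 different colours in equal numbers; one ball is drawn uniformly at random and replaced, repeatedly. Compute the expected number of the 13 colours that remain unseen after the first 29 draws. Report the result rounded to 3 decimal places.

1.276

For each colour, P(unseen after 29) = (12/13)^29 = 0.0982.
By linearity of expectation, E[unseen] = 13·(12/13)^29 = 1.2760.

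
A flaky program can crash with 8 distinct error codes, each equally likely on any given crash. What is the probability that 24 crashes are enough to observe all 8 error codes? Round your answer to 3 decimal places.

Let A_i be the event that error code i is missing after 24 crashes. By inclusion–exclusion on the A_i,
P(all seen) = Σ_{j=0}^{8} (-1)^j C(8,j)((8-j)/8)^24
= 1.0000 - 0.3246 + 0.0281 - 0.0007 + 0.0000 - 0.0000 + 0.0000 - 0.0000 + 0.0000
= 0.7028.

0.703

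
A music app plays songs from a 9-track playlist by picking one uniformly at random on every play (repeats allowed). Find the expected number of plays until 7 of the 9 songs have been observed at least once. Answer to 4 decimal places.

11.9607

With k distinct songs already seen, the next new one arrives after an expected 9/(9-k) plays.
Sum over k = 0,...,6: E = 9/9 + 9/8 + 9/7 + ... + 9/4 + 9/3 = 11.96071.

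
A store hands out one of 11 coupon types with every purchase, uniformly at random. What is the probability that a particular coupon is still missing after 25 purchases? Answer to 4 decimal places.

Each purchase misses the fixed coupon with probability (11-1)/11 = 10/11, independently.
P(still missing after 25) = (10/11)^25 = 0.09230.

0.0923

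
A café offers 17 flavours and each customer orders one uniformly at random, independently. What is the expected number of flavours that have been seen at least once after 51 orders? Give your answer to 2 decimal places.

16.23

For each flavour, P(seen in 51 orders) = 1 - (16/17)^51 = 0.955.
By linearity of expectation, E[distinct seen] = 17·(1 - (16/17)^51) = 16.228.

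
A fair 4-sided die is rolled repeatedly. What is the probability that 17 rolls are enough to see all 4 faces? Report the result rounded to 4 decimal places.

0.9700

By inclusion–exclusion over which faces are missing,
P(all seen) = Σ_{j=0}^{4} (-1)^j C(4,j)((4-j)/4)^17
= 1.00000 - 0.03007 + 0.00005 - 0.00000 + 0.00000
= 0.96998.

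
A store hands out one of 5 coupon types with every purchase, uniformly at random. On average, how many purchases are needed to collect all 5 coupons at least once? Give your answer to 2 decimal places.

11.42

After k distinct coupons have appeared, the next purchase gives a new one with probability (5-k)/5, so the expected wait for the (k+1)-th is 5/(5-k).
E[T] = 5/5 + 5/4 + 5/3 + 5/2 + 5/1 = 5·H_{5}.
H_{5} = 2.283, so E[T] = 11.417.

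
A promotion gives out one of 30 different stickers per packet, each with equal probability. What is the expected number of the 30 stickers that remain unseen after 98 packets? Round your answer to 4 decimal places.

For each sticker, P(unseen after 98) = (29/30)^98 = 0.03607.
By linearity of expectation, E[unseen] = 30·(29/30)^98 = 1.08204.

1.0820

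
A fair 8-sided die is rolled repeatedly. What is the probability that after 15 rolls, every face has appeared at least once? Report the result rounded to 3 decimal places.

Let A_i be the event that face i is missing after 15 rolls. By inclusion–exclusion on the A_i,
P(all seen) = Σ_{j=0}^{8} (-1)^j C(8,j)((8-j)/8)^15
= 1.0000 - 1.0795 + 0.3742 - 0.0486 + 0.0021 - 0.0000 + 0.0000 - 0.0000 + 0.0000
= 0.2482.

0.248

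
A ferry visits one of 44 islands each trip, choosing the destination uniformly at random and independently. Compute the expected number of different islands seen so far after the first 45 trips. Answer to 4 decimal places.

For each island, P(seen in 45 trips) = 1 - (43/44)^45 = 0.64461.
By linearity of expectation, E[distinct seen] = 44·(1 - (43/44)^45) = 28.36267.

28.3627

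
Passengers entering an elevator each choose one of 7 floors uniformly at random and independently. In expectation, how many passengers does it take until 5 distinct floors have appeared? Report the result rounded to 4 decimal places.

7.6500

Going from k to k+1 distinct takes a geometric number of passengers with mean 7/(7-k).
Sum over k = 0,...,4: E = 7/7 + 7/6 + 7/5 + 7/4 + 7/3 = 7.65000.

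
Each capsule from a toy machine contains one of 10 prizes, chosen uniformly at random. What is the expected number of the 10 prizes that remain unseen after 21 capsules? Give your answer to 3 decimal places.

1.094

For each prize, P(unseen after 21) = (9/10)^21 = 0.1094.
By linearity of expectation, E[unseen] = 10·(9/10)^21 = 1.0942.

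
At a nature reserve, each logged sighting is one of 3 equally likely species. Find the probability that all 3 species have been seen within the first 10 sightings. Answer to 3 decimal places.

0.948

By inclusion–exclusion over which species are missing,
P(all seen) = Σ_{j=0}^{3} (-1)^j C(3,j)((3-j)/3)^10
= 1.0000 - 0.0520 + 0.0001 - 0.0000
= 0.9480.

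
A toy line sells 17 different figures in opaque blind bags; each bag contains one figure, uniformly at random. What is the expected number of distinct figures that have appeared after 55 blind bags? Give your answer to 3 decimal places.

16.394

For each figure, P(seen in 55 blind bags) = 1 - (16/17)^55 = 0.9644.
By linearity of expectation, E[distinct seen] = 17·(1 - (16/17)^55) = 16.3942.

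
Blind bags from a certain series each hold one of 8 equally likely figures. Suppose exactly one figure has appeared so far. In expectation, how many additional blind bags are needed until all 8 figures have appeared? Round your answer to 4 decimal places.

The wait to go from k to k+1 distinct figures is geometric with mean 8/(8-k).
Sum over k = 1,...,7: E = 8/7 + 8/6 + 8/5 + ... + 8/2 + 8/1 = 20.74286.

20.7429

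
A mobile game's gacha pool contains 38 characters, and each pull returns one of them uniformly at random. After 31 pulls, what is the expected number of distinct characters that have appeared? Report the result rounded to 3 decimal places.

21.376

For each character, P(seen in 31 pulls) = 1 - (37/38)^31 = 0.5625.
By linearity of expectation, E[distinct seen] = 38·(1 - (37/38)^31) = 21.3756.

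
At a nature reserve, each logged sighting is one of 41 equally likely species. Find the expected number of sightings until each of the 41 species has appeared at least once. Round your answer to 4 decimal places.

Split into phases: going from k distinct to k+1 distinct takes on average 41/(41-k) sightings.
E[T] = 41/41 + 41/40 + 41/39 + ... + 41/2 + 41/1 = 41·H_{41}.
H_{41} = 4.30293, so E[T] = 176.42026.

176.4203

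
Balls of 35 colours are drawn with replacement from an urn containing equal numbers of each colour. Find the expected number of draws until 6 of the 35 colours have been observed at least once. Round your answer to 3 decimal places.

Going from k to k+1 distinct takes a geometric number of draws with mean 35/(35-k).
Sum over k = 0,...,5: E = 35/35 + 35/34 + 35/33 + 35/32 + 35/31 + 35/30 = 6.4795.

6.479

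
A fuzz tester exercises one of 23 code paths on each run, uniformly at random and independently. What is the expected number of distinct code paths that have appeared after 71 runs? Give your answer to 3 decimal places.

For each code path, P(seen in 71 runs) = 1 - (22/23)^71 = 0.9574.
By linearity of expectation, E[distinct seen] = 23·(1 - (22/23)^71) = 22.0204.

22.020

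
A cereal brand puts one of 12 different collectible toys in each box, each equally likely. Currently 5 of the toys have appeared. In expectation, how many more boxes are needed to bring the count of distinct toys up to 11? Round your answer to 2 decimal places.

From k distinct to k+1 distinct takes on average 12/(12-k) boxes.
Sum over k = 5,...,10: E = 12/7 + 12/6 + 12/5 + 12/4 + 12/3 + 12/2 = 19.114.

19.11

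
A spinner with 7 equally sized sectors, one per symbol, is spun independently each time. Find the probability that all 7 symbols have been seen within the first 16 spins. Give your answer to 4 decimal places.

0.4977

By inclusion–exclusion over which symbols are missing,
P(all seen) = Σ_{j=0}^{7} (-1)^j C(7,j)((7-j)/7)^16
= 1.00000 - 0.59422 + 0.09642 - 0.00452 + 0.00005 - 0.00000 + 0.00000 - 0.00000
= 0.49772.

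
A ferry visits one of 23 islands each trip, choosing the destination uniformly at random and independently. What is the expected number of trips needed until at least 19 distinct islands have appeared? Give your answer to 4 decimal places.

With k distinct islands already seen, the next new one arrives after an expected 23/(23-k) trips.
Sum over k = 0,...,18: E = 23/23 + 23/22 + 23/21 + ... + 23/6 + 23/5 = 37.97204.

37.9720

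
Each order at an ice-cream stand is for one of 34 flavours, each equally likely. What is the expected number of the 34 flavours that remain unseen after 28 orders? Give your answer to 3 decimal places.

14.739

For each flavour, P(unseen after 28) = (33/34)^28 = 0.4335.
By linearity of expectation, E[unseen] = 34·(33/34)^28 = 14.7387.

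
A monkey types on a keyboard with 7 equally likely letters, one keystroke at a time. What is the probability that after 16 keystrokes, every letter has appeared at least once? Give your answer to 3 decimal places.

0.498

Let A_i be the event that letter i is missing after 16 keystrokes. By inclusion–exclusion on the A_i,
P(all seen) = Σ_{j=0}^{7} (-1)^j C(7,j)((7-j)/7)^16
= 1.0000 - 0.5942 + 0.0964 - 0.0045 + 0.0000 - 0.0000 + 0.0000 - 0.0000
= 0.4977.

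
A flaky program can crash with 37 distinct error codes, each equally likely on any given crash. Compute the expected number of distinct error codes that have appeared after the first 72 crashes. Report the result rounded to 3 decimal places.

31.854

For each error code, P(seen in 72 crashes) = 1 - (36/37)^72 = 0.8609.
By linearity of expectation, E[distinct seen] = 37·(1 - (36/37)^72) = 31.8541.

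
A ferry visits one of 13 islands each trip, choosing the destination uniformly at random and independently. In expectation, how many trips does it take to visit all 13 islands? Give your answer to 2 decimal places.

Split into phases: going from k distinct to k+1 distinct takes on average 13/(13-k) trips.
E[T] = 13/13 + 13/12 + 13/11 + ... + 13/2 + 13/1 = 13·H_{13}.
H_{13} = 3.180, so E[T] = 41.342.

41.34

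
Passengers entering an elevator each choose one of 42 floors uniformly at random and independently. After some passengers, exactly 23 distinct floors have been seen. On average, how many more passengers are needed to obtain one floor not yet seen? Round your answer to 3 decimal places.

Each passenger yields a new floor with probability (42-23)/42 = 19/42, so the wait is geometric with mean 42/19.
E = 42/19 = 2.2105.

2.211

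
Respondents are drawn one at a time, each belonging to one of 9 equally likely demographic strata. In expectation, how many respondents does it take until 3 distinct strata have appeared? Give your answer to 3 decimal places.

With k distinct strata already seen, the next new one arrives after an expected 9/(9-k) respondents.
Sum over k = 0,...,2: E = 9/9 + 9/8 + 9/7 = 3.4107.

3.411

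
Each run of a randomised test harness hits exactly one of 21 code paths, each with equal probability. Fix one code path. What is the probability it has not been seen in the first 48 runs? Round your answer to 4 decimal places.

0.0961

Each run misses the fixed code path with probability (21-1)/21 = 20/21, independently.
P(still missing after 48) = (20/21)^48 = 0.09614.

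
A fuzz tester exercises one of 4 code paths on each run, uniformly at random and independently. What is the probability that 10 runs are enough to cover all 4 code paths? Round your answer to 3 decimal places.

Let A_i be the event that code path i is missing after 10 runs. By inclusion–exclusion on the A_i,
P(all seen) = Σ_{j=0}^{4} (-1)^j C(4,j)((4-j)/4)^10
= 1.0000 - 0.2253 + 0.0059 - 0.0000 + 0.0000
= 0.7806.

0.781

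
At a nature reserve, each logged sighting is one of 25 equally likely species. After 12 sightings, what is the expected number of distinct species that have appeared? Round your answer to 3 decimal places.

9.682

For each species, P(seen in 12 sightings) = 1 - (24/25)^12 = 0.3873.
By linearity of expectation, E[distinct seen] = 25·(1 - (24/25)^12) = 9.6823.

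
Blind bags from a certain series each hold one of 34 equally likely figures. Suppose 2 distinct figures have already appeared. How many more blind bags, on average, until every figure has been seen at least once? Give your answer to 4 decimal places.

137.9888

From k distinct to k+1 distinct takes on average 34/(34-k) blind bags.
Sum over k = 2,...,33: E = 34/32 + 34/31 + 34/30 + ... + 34/2 + 34/1 = 137.98884.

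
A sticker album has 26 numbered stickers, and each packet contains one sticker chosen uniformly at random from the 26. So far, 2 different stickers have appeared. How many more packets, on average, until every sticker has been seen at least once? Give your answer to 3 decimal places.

98.175

With k distinct stickers already seen, the next new one takes an expected 26/(26-k) packets.
Sum over k = 2,...,25: E = 26/24 + 26/23 + 26/22 + ... + 26/2 + 26/1 = 98.1749.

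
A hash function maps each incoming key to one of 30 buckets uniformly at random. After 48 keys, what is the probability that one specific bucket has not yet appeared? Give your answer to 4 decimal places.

On each key the fixed bucket fails to appear with probability 29/30.
P(still missing after 48) = (29/30)^48 = 0.19646.

0.1965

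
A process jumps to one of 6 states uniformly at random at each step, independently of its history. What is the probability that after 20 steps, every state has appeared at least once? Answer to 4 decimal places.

0.8480

Let A_i be the event that state i is missing after 20 steps. By inclusion–exclusion on the A_i,
P(all seen) = Σ_{j=0}^{6} (-1)^j C(6,j)((6-j)/6)^20
= 1.00000 - 0.15650 + 0.00451 - 0.00002 + 0.00000 - 0.00000 + 0.00000
= 0.84799.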